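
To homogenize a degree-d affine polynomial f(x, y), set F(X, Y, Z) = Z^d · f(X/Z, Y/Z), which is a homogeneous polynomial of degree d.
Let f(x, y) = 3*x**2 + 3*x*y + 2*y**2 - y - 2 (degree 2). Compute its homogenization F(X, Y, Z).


F(X, Y, Z) = 3*X**2 + 3*X*Y + 2*Y**2 - Y*Z - 2*Z**2

deg(f) = 2.
Substitute x = X/Z, y = Y/Z into f, then multiply by Z^2.
  monomial 3·x^2·y^0 ↦ 3·X^2·Y^0·Z^0.
  monomial 3·x^1·y^1 ↦ 3·X^1·Y^1·Z^0.
  monomial 2·x^0·y^2 ↦ 2·X^0·Y^2·Z^0.
  monomial -1·x^0·y^1 ↦ -1·X^0·Y^1·Z^1.
  monomial -2·x^0·y^0 ↦ -2·X^0·Y^0·Z^2.
Collecting: F(X, Y, Z) = 3*X**2 + 3*X*Y + 2*Y**2 - Y*Z - 2*Z**2.


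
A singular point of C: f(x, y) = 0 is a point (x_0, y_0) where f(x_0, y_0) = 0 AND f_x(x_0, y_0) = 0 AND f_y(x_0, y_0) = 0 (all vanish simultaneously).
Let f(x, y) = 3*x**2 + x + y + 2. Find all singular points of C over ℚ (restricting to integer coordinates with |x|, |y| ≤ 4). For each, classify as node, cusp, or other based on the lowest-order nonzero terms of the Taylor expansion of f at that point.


No singular points in the scanned grid; C is smooth there.

Compute partial derivatives:
  f_x = 6*x + 1.
  f_y = 1.
f_y = 1 is a nonzero constant, so f_y never vanishes: no point (x, y) can satisfy f = f_x = f_y = 0. In particular no (x, y) ∈ {−4, ..., 4}² is singular; the curve is smooth.


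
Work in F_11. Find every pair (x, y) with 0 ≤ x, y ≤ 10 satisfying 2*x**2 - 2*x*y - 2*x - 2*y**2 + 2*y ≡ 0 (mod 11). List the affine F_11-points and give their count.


Affine F_11-points: {(0, 0), (0, 1), (1, 0), (2, 1), (2, 9), (8, 6), (8, 9), (9, 7), (10, 6), (10, 7)}; count = 10.

For each of the 121 pairs (x, y) ∈ F_11², evaluate f(x, y) mod 11. Record the zeros.
  x = 0: [0↦0, 1↦0, 2↦7, 3↦10, 4↦9, 5↦4, 6↦6, 7↦4, 8↦9, 9↦10, 10↦7]  zeros at y ∈ {0, 1}
  x = 1: [0↦0, 1↦9, 2↦3, 3↦4, 4↦1, 5↦5, 6↦5, 7↦1, 8↦4, 9↦3, 10↦9]  zeros at y ∈ {0}
  x = 2: [0↦4, 1↦0, 2↦3, 3↦2, 4↦8, 5↦10, 6↦8, 7↦2, 8↦3, 9↦0, 10↦4]  zeros at y ∈ {1, 9}
  x = 3: [0↦1, 1↦6, 2↦7, 3↦4, 4↦8, 5↦8, 6↦4, 7↦7, 8↦6, 9↦1, 10↦3]  zeros at y ∈ ∅
  x = 4: [0↦2, 1↦5, 2↦4, 3↦10, 4↦1, 5↦10, 6↦4, 7↦5, 8↦2, 9↦6, 10↦6]  zeros at y ∈ ∅
  x = 5: [0↦7, 1↦8, 2↦5, 3↦9, 4↦9, 5↦5, 6↦8, 7↦7, 8↦2, 9↦4, 10↦2]  zeros at y ∈ ∅
  x = 6: [0↦5, 1↦4, 2↦10, 3↦1, 4↦10, 5↦4, 6↦5, 7↦2, 8↦6, 9↦6, 10↦2]  zeros at y ∈ ∅
  x = 7: [0↦7, 1↦4, 2↦8, 3↦8, 4↦4, 5↦7, 6↦6, 7↦1, 8↦3, 9↦1, 10↦6]  zeros at y ∈ ∅
  x = 8: [0↦2, 1↦8, 2↦10, 3↦8, 4↦2, 5↦3, 6↦0, 7↦4, 8↦4, 9↦0, 10↦3]  zeros at y ∈ {6, 9}
  x = 9: [0↦1, 1↦5, 2↦5, 3↦1, 4↦4, 5↦3, 6↦9, 7↦0, 8↦9, 9↦3, 10↦4]  zeros at y ∈ {7}
  x = 10: [0↦4, 1↦6, 2↦4, 3↦9, 4↦10, 5↦7, 6↦0, 7↦0, 8↦7, 9↦10, 10↦9]  zeros at y ∈ {6, 7}
Collecting zeros: affine points = {(0, 0), (0, 1), (1, 0), (2, 1), (2, 9), (8, 6), (8, 9), (9, 7), (10, 6), (10, 7)}.
Total count |C(F_11)_aff| = 10.


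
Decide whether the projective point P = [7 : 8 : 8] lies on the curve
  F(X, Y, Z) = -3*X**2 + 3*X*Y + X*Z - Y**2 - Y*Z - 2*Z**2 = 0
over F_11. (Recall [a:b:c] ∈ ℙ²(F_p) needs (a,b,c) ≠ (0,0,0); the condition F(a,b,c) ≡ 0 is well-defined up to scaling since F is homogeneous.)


F(7,8,8) ≡ 8 (mod 11); P is NOT on the curve.

Evaluate F(7, 8, 8) term-by-term (mod 11).
  -3*X**2 ↦ -3·49·1·1 = -147
  3*X*Y ↦ 3·7·8·1 = 168
  X*Z ↦ 1·7·1·8 = 56
  -Y**2 ↦ -1·1·64·1 = -64
  -Y*Z ↦ -1·1·8·8 = -64
  -2*Z**2 ↦ -2·1·1·64 = -128
Sum: F(7, 8, 8) = (-147) + (168) + (56) + (-64) + (-64) + (-128) = -179.
Reducing mod 11: -179 ≡ 8 (mod 11).
Since F(a, b, c) ≡ 8 ≠ 0 (mod 11), P does NOT lie on the curve.


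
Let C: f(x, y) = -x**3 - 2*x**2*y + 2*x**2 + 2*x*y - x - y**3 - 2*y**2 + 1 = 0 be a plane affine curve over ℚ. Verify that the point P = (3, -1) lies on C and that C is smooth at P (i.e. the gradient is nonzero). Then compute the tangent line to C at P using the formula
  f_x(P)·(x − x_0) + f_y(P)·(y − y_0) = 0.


Tangent line at P: -6*x - 11*y + 7 = 0.

Step 1: f(3, -1) = 0, so P lies on C.
Step 2: partial derivatives
  f_x(x, y) = -3*x**2 - 4*x*y + 4*x + 2*y - 1, f_y(x, y) = -2*x**2 + 2*x - 3*y**2 - 4*y.
  f_x(P) = -6, f_y(P) = -11 (gradient nonzero, so P is smooth).
Step 3: tangent line at P: -6·(x − 3) + -11·(y − -1) = 0.
Expanding: -6*x - 11*y + 7 = 0.


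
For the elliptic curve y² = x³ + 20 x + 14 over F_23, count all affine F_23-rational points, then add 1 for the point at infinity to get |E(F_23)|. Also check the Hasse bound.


Affine points = {(1, 9), (1, 14), (2, 4), (2, 19), (3, 3), (3, 20), (5, 3), (5, 20), (9, 7), (9, 16), (10, 8), (10, 15), (11, 1), (11, 22), (12, 2), (12, 21), (14, 5), (14, 18), (15, 3), (15, 20), (17, 0), (19, 10), (19, 13), (21, 9), (21, 14), (22, 4), (22, 19)}; affine count = 27; |E(F_23)| = 28.

Discriminant check: Δ ∝ 4a³ + 27b² = 4·20³ + 27·14² = 4·8000 + 27·196 ≡ 9 (mod 23). Nonzero ⇒ E is nonsingular.
For each x ∈ F_23, compute rhs = x³ + 20·x + 14 mod 23, then count y ∈ F_23 with y² ≡ rhs.
  x = 0: rhs = 14, matching y values: none (0 points).
  x = 1: rhs = 12, matching y values: 9, 14 (2 points).
  x = 2: rhs = 16, matching y values: 4, 19 (2 points).
  x = 3: rhs = 9, matching y values: 3, 20 (2 points).
  x = 4: rhs = 20, matching y values: none (0 points).
  x = 5: rhs = 9, matching y values: 3, 20 (2 points).
  x = 6: rhs = 5, matching y values: none (0 points).
  x = 7: rhs = 14, matching y values: none (0 points).
  x = 8: rhs = 19, matching y values: none (0 points).
  x = 9: rhs = 3, matching y values: 7, 16 (2 points).
  x = 10: rhs = 18, matching y values: 8, 15 (2 points).
  x = 11: rhs = 1, matching y values: 1, 22 (2 points).
  x = 12: rhs = 4, matching y values: 2, 21 (2 points).
  x = 13: rhs = 10, matching y values: none (0 points).
  x = 14: rhs = 2, matching y values: 5, 18 (2 points).
  x = 15: rhs = 9, matching y values: 3, 20 (2 points).
  x = 16: rhs = 14, matching y values: none (0 points).
  x = 17: rhs = 0, matching y values: 0 (1 points).
  x = 18: rhs = 19, matching y values: none (0 points).
  x = 19: rhs = 8, matching y values: 10, 13 (2 points).
  x = 20: rhs = 19, matching y values: none (0 points).
  x = 21: rhs = 12, matching y values: 9, 14 (2 points).
  x = 22: rhs = 16, matching y values: 4, 19 (2 points).
Total affine count: 27.
Full point count |E(F_23)| = 27 + 1 = 28.
Hasse bound: |28 − (23+1)| = |4| = 4 ≤ 2√23 ≈ 9.5917 ✓.


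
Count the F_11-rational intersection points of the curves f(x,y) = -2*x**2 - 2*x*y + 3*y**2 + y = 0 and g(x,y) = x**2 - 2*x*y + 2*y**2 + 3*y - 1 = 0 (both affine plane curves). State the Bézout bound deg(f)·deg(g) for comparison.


Common zeros: {(4, 10), (7, 3)}; count = 2; Bézout bound = 4.

deg(f) = 2, deg(g) = 2, so Bézout bound = 4.
Scan x ∈ F_11. For each x, list the y ∈ F_11 with f(x, y) ≡ 0 and those with g(x, y) ≡ 0 (mod 11); the common zeros in that column are the intersection.
  x = 0: f ≡ 0 at y ∈ {0, 7}; g ≡ 0 at y ∈ ∅; common: ∅.
  x = 1: f ≡ 0 at y ∈ {1, 3}; g ≡ 0 at y ∈ {0, 5}; common: ∅.
  x = 2: f ≡ 0 at y ∈ ∅; g ≡ 0 at y ∈ ∅; common: ∅.
  x = 3: f ≡ 0 at y ∈ ∅; g ≡ 0 at y ∈ {9}; common: ∅.
  x = 4: f ≡ 0 at y ∈ {7, 10}; g ≡ 0 at y ∈ {9, 10}; common: {10}.
  x = 5: f ≡ 0 at y ∈ ∅; g ≡ 0 at y ∈ {10}; common: ∅.
  x = 6: f ≡ 0 at y ∈ ∅; g ≡ 0 at y ∈ ∅; common: ∅.
  x = 7: f ≡ 0 at y ∈ {3, 5}; g ≡ 0 at y ∈ {3, 8}; common: {3}.
  x = 8: f ≡ 0 at y ∈ {6, 10}; g ≡ 0 at y ∈ ∅; common: ∅.
  x = 9: f ≡ 0 at y ∈ {1}; g ≡ 0 at y ∈ {5, 8}; common: ∅.
  x = 10: f ≡ 0 at y ∈ {5}; g ≡ 0 at y ∈ {0, 3}; common: ∅.
Collecting: common zeros = {(4, 10), (7, 3)}, so the count is 2.
Comparison with the Bézout bound: 2 ≤ 4 = deg(f)·deg(g), as expected for curves with no common component (the affine F_11-count falls short of the bound because intersections may lie at infinity, over extension fields, or carry multiplicity).


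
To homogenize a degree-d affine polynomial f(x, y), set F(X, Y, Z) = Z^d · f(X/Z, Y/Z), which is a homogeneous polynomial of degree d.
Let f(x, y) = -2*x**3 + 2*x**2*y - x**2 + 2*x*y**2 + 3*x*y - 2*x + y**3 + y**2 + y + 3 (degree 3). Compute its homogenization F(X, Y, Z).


F(X, Y, Z) = -2*X**3 + 2*X**2*Y - X**2*Z + 2*X*Y**2 + 3*X*Y*Z - 2*X*Z**2 + Y**3 + Y**2*Z + Y*Z**2 + 3*Z**3

deg(f) = 3.
Substitute x = X/Z, y = Y/Z into f, then multiply by Z^3.
  monomial -2·x^3·y^0 ↦ -2·X^3·Y^0·Z^0.
  monomial 2·x^2·y^1 ↦ 2·X^2·Y^1·Z^0.
  monomial -1·x^2·y^0 ↦ -1·X^2·Y^0·Z^1.
  monomial 2·x^1·y^2 ↦ 2·X^1·Y^2·Z^0.
  monomial 3·x^1·y^1 ↦ 3·X^1·Y^1·Z^1.
  monomial -2·x^1·y^0 ↦ -2·X^1·Y^0·Z^2.
  monomial 1·x^0·y^3 ↦ 1·X^0·Y^3·Z^0.
  monomial 1·x^0·y^2 ↦ 1·X^0·Y^2·Z^1.
  monomial 1·x^0·y^1 ↦ 1·X^0·Y^1·Z^2.
  monomial 3·x^0·y^0 ↦ 3·X^0·Y^0·Z^3.
Collecting: F(X, Y, Z) = -2*X**3 + 2*X**2*Y - X**2*Z + 2*X*Y**2 + 3*X*Y*Z - 2*X*Z**2 + Y**3 + Y**2*Z + Y*Z**2 + 3*Z**3.


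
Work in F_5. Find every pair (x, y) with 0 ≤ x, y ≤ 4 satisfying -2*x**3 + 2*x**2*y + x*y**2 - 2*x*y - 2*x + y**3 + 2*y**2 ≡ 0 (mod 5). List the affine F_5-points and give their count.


Affine F_5-points: {(0, 0), (0, 3), (1, 1), (1, 3), (2, 0), (2, 3), (3, 0), (4, 1), (4, 4)}; count = 9.

For each of the 25 pairs (x, y) ∈ F_5², evaluate f(x, y) mod 5. Record the zeros.
  x = 0: [0↦0, 1↦3, 2↦1, 3↦0, 4↦1]  zeros at y ∈ {0, 3}
  x = 1: [0↦1, 1↦0, 2↦1, 3↦0, 4↦3]  zeros at y ∈ {1, 3}
  x = 2: [0↦0, 1↦4, 2↦2, 3↦0, 4↦4]  zeros at y ∈ {0, 3}
  x = 3: [0↦0, 1↦3, 2↦2, 3↦3, 4↦2]  zeros at y ∈ {0}
  x = 4: [0↦4, 1↦0, 2↦4, 3↦2, 4↦0]  zeros at y ∈ {1, 4}
Collecting zeros: affine points = {(0, 0), (0, 3), (1, 1), (1, 3), (2, 0), (2, 3), (3, 0), (4, 1), (4, 4)}.
Total count |C(F_5)_aff| = 9.


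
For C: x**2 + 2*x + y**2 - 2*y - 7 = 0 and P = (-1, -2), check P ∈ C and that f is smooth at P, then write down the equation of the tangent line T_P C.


Tangent line at P: -6*y - 12 = 0.

Step 1: f(-1, -2) = 0, so P lies on C.
Step 2: partial derivatives
  f_x(x, y) = 2*x + 2, f_y(x, y) = 2*y - 2.
  f_x(P) = 0, f_y(P) = -6 (gradient nonzero, so P is smooth).
Step 3: tangent line at P: 0·(x − -1) + -6·(y − -2) = 0.
Expanding: -6*y - 12 = 0.


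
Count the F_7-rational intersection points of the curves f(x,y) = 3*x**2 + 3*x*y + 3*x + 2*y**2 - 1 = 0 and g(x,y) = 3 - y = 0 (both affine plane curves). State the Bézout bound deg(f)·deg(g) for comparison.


Common zeros: ∅; count = 0; Bézout bound = 2.

deg(f) = 2, deg(g) = 1, so Bézout bound = 2.
Scan x ∈ F_7. For each x, list the y ∈ F_7 with f(x, y) ≡ 0 and those with g(x, y) ≡ 0 (mod 7); the common zeros in that column are the intersection.
  x = 0: f ≡ 0 at y ∈ {2, 5}; g ≡ 0 at y ∈ {3}; common: ∅.
  x = 1: f ≡ 0 at y ∈ {4, 5}; g ≡ 0 at y ∈ {3}; common: ∅.
  x = 2: f ≡ 0 at y ∈ ∅; g ≡ 0 at y ∈ {3}; common: ∅.
  x = 3: f ≡ 0 at y ∈ {0, 6}; g ≡ 0 at y ∈ {3}; common: ∅.
  x = 4: f ≡ 0 at y ∈ {2, 6}; g ≡ 0 at y ∈ {3}; common: ∅.
  x = 5: f ≡ 0 at y ∈ ∅; g ≡ 0 at y ∈ {3}; common: ∅.
  x = 6: f ≡ 0 at y ∈ ∅; g ≡ 0 at y ∈ {3}; common: ∅.
Collecting: common zeros = ∅, so the count is 0.
Comparison with the Bézout bound: 0 ≤ 2 = deg(f)·deg(g), as expected for curves with no common component (the affine F_7-count falls short of the bound because intersections may lie at infinity, over extension fields, or carry multiplicity).


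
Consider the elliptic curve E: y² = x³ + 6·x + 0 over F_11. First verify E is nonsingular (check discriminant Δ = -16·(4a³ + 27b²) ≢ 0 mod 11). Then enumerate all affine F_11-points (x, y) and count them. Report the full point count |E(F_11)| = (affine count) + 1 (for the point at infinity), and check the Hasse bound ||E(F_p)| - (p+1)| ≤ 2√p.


Affine points = {(0, 0), (2, 3), (2, 8), (3, 1), (3, 10), (4, 0), (5, 1), (5, 10), (7, 0), (10, 2), (10, 9)}; affine count = 11; |E(F_11)| = 12.

Discriminant check: Δ ∝ 4a³ + 27b² = 4·6³ + 27·0² = 4·216 + 27·0 ≡ 6 (mod 11). Nonzero ⇒ E is nonsingular.
For each x ∈ F_11, compute rhs = x³ + 6·x + 0 mod 11, then count y ∈ F_11 with y² ≡ rhs.
  x = 0: rhs = 0, matching y values: 0 (1 points).
  x = 1: rhs = 7, matching y values: none (0 points).
  x = 2: rhs = 9, matching y values: 3, 8 (2 points).
  x = 3: rhs = 1, matching y values: 1, 10 (2 points).
  x = 4: rhs = 0, matching y values: 0 (1 points).
  x = 5: rhs = 1, matching y values: 1, 10 (2 points).
  x = 6: rhs = 10, matching y values: none (0 points).
  x = 7: rhs = 0, matching y values: 0 (1 points).
  x = 8: rhs = 10, matching y values: none (0 points).
  x = 9: rhs = 2, matching y values: none (0 points).
  x = 10: rhs = 4, matching y values: 2, 9 (2 points).
Total affine count: 11.
Full point count |E(F_11)| = 11 + 1 = 12.
Hasse bound: |12 − (11+1)| = |0| = 0 ≤ 2√11 ≈ 6.6332 ✓.


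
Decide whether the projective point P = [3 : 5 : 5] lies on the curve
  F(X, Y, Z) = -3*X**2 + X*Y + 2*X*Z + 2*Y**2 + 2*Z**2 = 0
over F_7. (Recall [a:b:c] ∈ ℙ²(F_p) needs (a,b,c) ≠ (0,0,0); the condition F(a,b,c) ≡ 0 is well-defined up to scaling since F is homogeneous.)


F(3,5,5) ≡ 6 (mod 7); P is NOT on the curve.

Evaluate F(3, 5, 5) term-by-term (mod 7).
  -3*X**2 ↦ -3·9·1·1 = -27
  X*Y ↦ 1·3·5·1 = 15
  2*X*Z ↦ 2·3·1·5 = 30
  2*Y**2 ↦ 2·1·25·1 = 50
  2*Z**2 ↦ 2·1·1·25 = 50
Sum: F(3, 5, 5) = (-27) + (15) + (30) + (50) + (50) = 118.
Reducing mod 7: 118 ≡ 6 (mod 7).
Since F(a, b, c) ≡ 6 ≠ 0 (mod 7), P does NOT lie on the curve.


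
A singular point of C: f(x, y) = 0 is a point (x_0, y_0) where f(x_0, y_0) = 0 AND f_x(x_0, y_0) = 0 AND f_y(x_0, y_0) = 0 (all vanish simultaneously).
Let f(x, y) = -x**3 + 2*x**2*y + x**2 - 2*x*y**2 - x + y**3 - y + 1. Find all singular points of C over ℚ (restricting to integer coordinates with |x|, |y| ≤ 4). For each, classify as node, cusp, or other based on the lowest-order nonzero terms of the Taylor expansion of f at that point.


Singular points: {(1, 1)}; classification: cusp.

Compute partial derivatives:
  f_x = -3*x**2 + 4*x*y + 2*x - 2*y**2 - 1.
  f_y = 2*x**2 - 4*x*y + 3*y**2 - 1.
Scan x_0 ∈ {−4, ..., 4}. For each x_0, f_y(x_0, y) is a polynomial in y; find its integer roots y ∈ {−4, ..., 4}, then test f_x and f at those candidates.
  x = -4: f_y(-4, y) = 3*y**2 + 16*y + 31; no integer root y with |y| ≤ 4.
  x = -3: f_y(-3, y) = 3*y**2 + 12*y + 17; no integer root y with |y| ≤ 4.
  x = -2: f_y(-2, y) = 3*y**2 + 8*y + 7; no integer root y with |y| ≤ 4.
  x = -1: f_y(-1, y) = 3*y**2 + 4*y + 1; vanishes at y ∈ {-1}. (-1, -1): f_x = -4 ≠ 0.
  x = 0: f_y(0, y) = 3*y**2 - 1; no integer root y with |y| ≤ 4.
  x = 1: f_y(1, y) = 3*y**2 - 4*y + 1; vanishes at y ∈ {1}. (1, 1): f_x = 0, f = 0 — SINGULAR.
  x = 2: f_y(2, y) = 3*y**2 - 8*y + 7; no integer root y with |y| ≤ 4.
  x = 3: f_y(3, y) = 3*y**2 - 12*y + 17; no integer root y with |y| ≤ 4.
  x = 4: f_y(4, y) = 3*y**2 - 16*y + 31; no integer root y with |y| ≤ 4.
Only singular point on the grid: (1, 1).
Classify: substitute x = 1 + u, y = 1 + v and expand: f = -u**3 + 2*u**2*v - 2*u*v**2 + v**3 + v**2.
No constant or linear terms (consistent with a singular point). Quadratic part: v**2. Cubic part: -u**3 + 2*u**2*v - 2*u*v**2 + v**3.
The quadratic part v**2 is a perfect square, so there is a single (double) tangent line v = 0, i.e. y = 1. Restricting the cubic part to that line (v = 0) leaves -u**3 ≠ 0, so f is not divisible by v and the branch is v² ≈ u**3 to lowest order — this is a cusp.
Classification: cusp.


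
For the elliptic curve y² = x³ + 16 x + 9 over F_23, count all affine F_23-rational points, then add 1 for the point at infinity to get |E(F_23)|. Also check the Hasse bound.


Affine points = {(0, 3), (0, 20), (1, 7), (1, 16), (2, 7), (2, 16), (7, 2), (7, 21), (9, 10), (9, 13), (15, 6), (15, 17), (20, 7), (20, 16)}; affine count = 14; |E(F_23)| = 15.

Discriminant check: Δ ∝ 4a³ + 27b² = 4·16³ + 27·9² = 4·4096 + 27·81 ≡ 10 (mod 23). Nonzero ⇒ E is nonsingular.
For each x ∈ F_23, compute rhs = x³ + 16·x + 9 mod 23, then count y ∈ F_23 with y² ≡ rhs.
  x = 0: rhs = 9, matching y values: 3, 20 (2 points).
  x = 1: rhs = 3, matching y values: 7, 16 (2 points).
  x = 2: rhs = 3, matching y values: 7, 16 (2 points).
  x = 3: rhs = 15, matching y values: none (0 points).
  x = 4: rhs = 22, matching y values: none (0 points).
  x = 5: rhs = 7, matching y values: none (0 points).
  x = 6: rhs = 22, matching y values: none (0 points).
  x = 7: rhs = 4, matching y values: 2, 21 (2 points).
  x = 8: rhs = 5, matching y values: none (0 points).
  x = 9: rhs = 8, matching y values: 10, 13 (2 points).
  x = 10: rhs = 19, matching y values: none (0 points).
  x = 11: rhs = 21, matching y values: none (0 points).
  x = 12: rhs = 20, matching y values: none (0 points).
  x = 13: rhs = 22, matching y values: none (0 points).
  x = 14: rhs = 10, matching y values: none (0 points).
  x = 15: rhs = 13, matching y values: 6, 17 (2 points).
  x = 16: rhs = 14, matching y values: none (0 points).
  x = 17: rhs = 19, matching y values: none (0 points).
  x = 18: rhs = 11, matching y values: none (0 points).
  x = 19: rhs = 19, matching y values: none (0 points).
  x = 20: rhs = 3, matching y values: 7, 16 (2 points).
  x = 21: rhs = 15, matching y values: none (0 points).
  x = 22: rhs = 15, matching y values: none (0 points).
Total affine count: 14.
Full point count |E(F_23)| = 14 + 1 = 15.
Hasse bound: |15 − (23+1)| = |-9| = 9 ≤ 2√23 ≈ 9.5917 ✓.


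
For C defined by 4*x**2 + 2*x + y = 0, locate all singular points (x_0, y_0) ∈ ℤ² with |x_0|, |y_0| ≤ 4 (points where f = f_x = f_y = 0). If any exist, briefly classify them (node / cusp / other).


No singular points in the scanned grid; C is smooth there.

Compute partial derivatives:
  f_x = 8*x + 2.
  f_y = 1.
f_y = 1 is a nonzero constant, so f_y never vanishes: no point (x, y) can satisfy f = f_x = f_y = 0. In particular no (x, y) ∈ {−4, ..., 4}² is singular; the curve is smooth.


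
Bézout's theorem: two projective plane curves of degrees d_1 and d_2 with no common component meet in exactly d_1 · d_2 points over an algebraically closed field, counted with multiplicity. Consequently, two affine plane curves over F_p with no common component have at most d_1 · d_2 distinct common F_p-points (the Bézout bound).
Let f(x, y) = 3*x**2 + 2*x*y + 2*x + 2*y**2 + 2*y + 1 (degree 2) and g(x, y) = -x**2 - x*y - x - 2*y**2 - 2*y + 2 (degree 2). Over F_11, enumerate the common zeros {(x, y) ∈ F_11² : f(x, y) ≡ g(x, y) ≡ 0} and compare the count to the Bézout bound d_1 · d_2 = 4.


Common zeros: ∅; count = 0; Bézout bound = 4.

deg(f) = 2, deg(g) = 2, so Bézout bound = 4.
Scan x ∈ F_11. For each x, list the y ∈ F_11 with f(x, y) ≡ 0 and those with g(x, y) ≡ 0 (mod 11); the common zeros in that column are the intersection.
  x = 0: f ≡ 0 at y ∈ ∅; g ≡ 0 at y ∈ {3, 7}; common: ∅.
  x = 1: f ≡ 0 at y ∈ {2, 7}; g ≡ 0 at y ∈ {0, 4}; common: ∅.
  x = 2: f ≡ 0 at y ∈ ∅; g ≡ 0 at y ∈ ∅; common: ∅.
  x = 3: f ≡ 0 at y ∈ {1, 6}; g ≡ 0 at y ∈ {7}; common: ∅.
  x = 4: f ≡ 0 at y ∈ ∅; g ≡ 0 at y ∈ ∅; common: ∅.
  x = 5: f ≡ 0 at y ∈ ∅; g ≡ 0 at y ∈ {4, 9}; common: ∅.
  x = 6: f ≡ 0 at y ∈ {0, 4}; g ≡ 0 at y ∈ ∅; common: ∅.
  x = 7: f ≡ 0 at y ∈ {6, 8}; g ≡ 0 at y ∈ {3, 9}; common: ∅.
  x = 8: f ≡ 0 at y ∈ {0, 2}; g ≡ 0 at y ∈ ∅; common: ∅.
  x = 9: f ≡ 0 at y ∈ {4, 8}; g ≡ 0 at y ∈ {0}; common: ∅.
  x = 10: f ≡ 0 at y ∈ ∅; g ≡ 0 at y ∈ ∅; common: ∅.
Collecting: common zeros = ∅, so the count is 0.
Comparison with the Bézout bound: 0 ≤ 4 = deg(f)·deg(g), as expected for curves with no common component (the affine F_11-count falls short of the bound because intersections may lie at infinity, over extension fields, or carry multiplicity).


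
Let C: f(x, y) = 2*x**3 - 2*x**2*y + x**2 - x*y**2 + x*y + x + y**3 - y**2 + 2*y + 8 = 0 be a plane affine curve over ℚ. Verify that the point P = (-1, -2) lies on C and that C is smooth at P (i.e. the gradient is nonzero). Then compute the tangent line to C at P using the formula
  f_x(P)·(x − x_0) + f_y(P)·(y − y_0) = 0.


Tangent line at P: -9*x + 11*y + 13 = 0.

Step 1: f(-1, -2) = 0, so P lies on C.
Step 2: partial derivatives
  f_x(x, y) = 6*x**2 - 4*x*y + 2*x - y**2 + y + 1, f_y(x, y) = -2*x**2 - 2*x*y + x + 3*y**2 - 2*y + 2.
  f_x(P) = -9, f_y(P) = 11 (gradient nonzero, so P is smooth).
Step 3: tangent line at P: -9·(x − -1) + 11·(y − -2) = 0.
Expanding: -9*x + 11*y + 13 = 0.


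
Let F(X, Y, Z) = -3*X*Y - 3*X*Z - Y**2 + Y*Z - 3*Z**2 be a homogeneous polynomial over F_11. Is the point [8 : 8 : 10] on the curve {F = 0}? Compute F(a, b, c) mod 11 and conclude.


F(8,8,10) ≡ 10 (mod 11); P is NOT on the curve.

Evaluate F(8, 8, 10) term-by-term (mod 11).
  -3*X*Y ↦ -3·8·8·1 = -192
  -3*X*Z ↦ -3·8·1·10 = -240
  -Y**2 ↦ -1·1·64·1 = -64
  Y*Z ↦ 1·1·8·10 = 80
  -3*Z**2 ↦ -3·1·1·100 = -300
Sum: F(8, 8, 10) = (-192) + (-240) + (-64) + (80) + (-300) = -716.
Reducing mod 11: -716 ≡ 10 (mod 11).
Since F(a, b, c) ≡ 10 ≠ 0 (mod 11), P does NOT lie on the curve.


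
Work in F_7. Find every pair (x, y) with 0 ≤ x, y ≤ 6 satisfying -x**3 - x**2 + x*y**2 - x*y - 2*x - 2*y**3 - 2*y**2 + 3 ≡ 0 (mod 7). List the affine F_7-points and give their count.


Affine F_7-points: {(0, 2), (2, 5), (4, 3), (4, 6), (5, 1), (5, 5), (5, 6), (6, 2), (6, 5)}; count = 9.

For each of the 49 pairs (x, y) ∈ F_7², evaluate f(x, y) mod 7. Record the zeros.
  x = 0: [0↦3, 1↦6, 2↦0, 3↦1, 4↦4, 5↦4, 6↦3]  zeros at y ∈ {2}
  x = 1: [0↦6, 1↦2, 2↦5, 3↦3, 4↦5, 5↦6, 6↦1]  zeros at y ∈ ∅
  x = 2: [0↦1, 1↦4, 2↦2, 3↦4, 4↦5, 5↦0, 6↦5]  zeros at y ∈ {5}
  x = 3: [0↦3, 1↦6, 2↦6, 3↦5, 4↦5, 5↦1, 6↦2]  zeros at y ∈ ∅
  x = 4: [0↦6, 1↦2, 2↦4, 3↦0, 4↦6, 5↦3, 6↦0]  zeros at y ∈ {3, 6}
  x = 5: [0↦4, 1↦0, 2↦4, 3↦4, 4↦2, 5↦0, 6↦0]  zeros at y ∈ {1, 5, 6}
  x = 6: [0↦5, 1↦1, 2↦0, 3↦4, 4↦1, 5↦0, 6↦3]  zeros at y ∈ {2, 5}
Collecting zeros: affine points = {(0, 2), (2, 5), (4, 3), (4, 6), (5, 1), (5, 5), (5, 6), (6, 2), (6, 5)}.
Total count |C(F_7)_aff| = 9.


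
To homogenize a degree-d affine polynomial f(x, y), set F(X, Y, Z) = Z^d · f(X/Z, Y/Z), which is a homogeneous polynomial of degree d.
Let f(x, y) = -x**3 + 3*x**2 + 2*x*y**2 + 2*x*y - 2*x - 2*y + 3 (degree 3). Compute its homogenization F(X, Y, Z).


F(X, Y, Z) = -X**3 + 3*X**2*Z + 2*X*Y**2 + 2*X*Y*Z - 2*X*Z**2 - 2*Y*Z**2 + 3*Z**3

deg(f) = 3.
Substitute x = X/Z, y = Y/Z into f, then multiply by Z^3.
  monomial -1·x^3·y^0 ↦ -1·X^3·Y^0·Z^0.
  monomial 3·x^2·y^0 ↦ 3·X^2·Y^0·Z^1.
  monomial 2·x^1·y^2 ↦ 2·X^1·Y^2·Z^0.
  monomial 2·x^1·y^1 ↦ 2·X^1·Y^1·Z^1.
  monomial -2·x^1·y^0 ↦ -2·X^1·Y^0·Z^2.
  monomial -2·x^0·y^1 ↦ -2·X^0·Y^1·Z^2.
  monomial 3·x^0·y^0 ↦ 3·X^0·Y^0·Z^3.
Collecting: F(X, Y, Z) = -X**3 + 3*X**2*Z + 2*X*Y**2 + 2*X*Y*Z - 2*X*Z**2 - 2*Y*Z**2 + 3*Z**3.


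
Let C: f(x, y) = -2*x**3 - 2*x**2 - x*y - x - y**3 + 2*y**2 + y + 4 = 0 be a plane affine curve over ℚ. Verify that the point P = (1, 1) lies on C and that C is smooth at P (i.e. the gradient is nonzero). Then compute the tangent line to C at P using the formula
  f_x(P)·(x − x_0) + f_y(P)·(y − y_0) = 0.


Tangent line at P: -12*x + y + 11 = 0.

Step 1: f(1, 1) = 0, so P lies on C.
Step 2: partial derivatives
  f_x(x, y) = -6*x**2 - 4*x - y - 1, f_y(x, y) = -x - 3*y**2 + 4*y + 1.
  f_x(P) = -12, f_y(P) = 1 (gradient nonzero, so P is smooth).
Step 3: tangent line at P: -12·(x − 1) + 1·(y − 1) = 0.
Expanding: -12*x + y + 11 = 0.


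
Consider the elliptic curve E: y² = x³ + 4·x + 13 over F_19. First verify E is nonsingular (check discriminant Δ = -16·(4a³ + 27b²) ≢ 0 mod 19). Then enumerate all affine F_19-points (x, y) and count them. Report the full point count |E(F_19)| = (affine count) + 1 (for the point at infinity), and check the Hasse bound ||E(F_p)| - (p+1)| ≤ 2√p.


Affine points = {(4, 6), (4, 13), (5, 5), (5, 14), (6, 5), (6, 14), (7, 2), (7, 17), (8, 5), (8, 14), (11, 1), (11, 18), (13, 1), (13, 18), (14, 1), (14, 18), (15, 3), (15, 16), (17, 4), (17, 15)}; affine count = 20; |E(F_19)| = 21.

Discriminant check: Δ ∝ 4a³ + 27b² = 4·4³ + 27·13² = 4·64 + 27·169 ≡ 12 (mod 19). Nonzero ⇒ E is nonsingular.
For each x ∈ F_19, compute rhs = x³ + 4·x + 13 mod 19, then count y ∈ F_19 with y² ≡ rhs.
  x = 0: rhs = 13, matching y values: none (0 points).
  x = 1: rhs = 18, matching y values: none (0 points).
  x = 2: rhs = 10, matching y values: none (0 points).
  x = 3: rhs = 14, matching y values: none (0 points).
  x = 4: rhs = 17, matching y values: 6, 13 (2 points).
  x = 5: rhs = 6, matching y values: 5, 14 (2 points).
  x = 6: rhs = 6, matching y values: 5, 14 (2 points).
  x = 7: rhs = 4, matching y values: 2, 17 (2 points).
  x = 8: rhs = 6, matching y values: 5, 14 (2 points).
  x = 9: rhs = 18, matching y values: none (0 points).
  x = 10: rhs = 8, matching y values: none (0 points).
  x = 11: rhs = 1, matching y values: 1, 18 (2 points).
  x = 12: rhs = 3, matching y values: none (0 points).
  x = 13: rhs = 1, matching y values: 1, 18 (2 points).
  x = 14: rhs = 1, matching y values: 1, 18 (2 points).
  x = 15: rhs = 9, matching y values: 3, 16 (2 points).
  x = 16: rhs = 12, matching y values: none (0 points).
  x = 17: rhs = 16, matching y values: 4, 15 (2 points).
  x = 18: rhs = 8, matching y values: none (0 points).
Total affine count: 20.
Full point count |E(F_19)| = 20 + 1 = 21.
Hasse bound: |21 − (19+1)| = |1| = 1 ≤ 2√19 ≈ 8.7178 ✓.


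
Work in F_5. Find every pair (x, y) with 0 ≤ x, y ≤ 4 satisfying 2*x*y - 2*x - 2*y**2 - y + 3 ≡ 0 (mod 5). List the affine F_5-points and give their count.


Affine F_5-points: {(0, 1), (1, 1), (1, 2), (2, 1), (2, 3), (3, 1), (3, 4), (4, 0), (4, 1)}; count = 9.

For each of the 25 pairs (x, y) ∈ F_5², evaluate f(x, y) mod 5. Record the zeros.
  x = 0: [0↦3, 1↦0, 2↦3, 3↦2, 4↦2]  zeros at y ∈ {1}
  x = 1: [0↦1, 1↦0, 2↦0, 3↦1, 4↦3]  zeros at y ∈ {1, 2}
  x = 2: [0↦4, 1↦0, 2↦2, 3↦0, 4↦4]  zeros at y ∈ {1, 3}
  x = 3: [0↦2, 1↦0, 2↦4, 3↦4, 4↦0]  zeros at y ∈ {1, 4}
  x = 4: [0↦0, 1↦0, 2↦1, 3↦3, 4↦1]  zeros at y ∈ {0, 1}
Collecting zeros: affine points = {(0, 1), (1, 1), (1, 2), (2, 1), (2, 3), (3, 1), (3, 4), (4, 0), (4, 1)}.
Total count |C(F_5)_aff| = 9.


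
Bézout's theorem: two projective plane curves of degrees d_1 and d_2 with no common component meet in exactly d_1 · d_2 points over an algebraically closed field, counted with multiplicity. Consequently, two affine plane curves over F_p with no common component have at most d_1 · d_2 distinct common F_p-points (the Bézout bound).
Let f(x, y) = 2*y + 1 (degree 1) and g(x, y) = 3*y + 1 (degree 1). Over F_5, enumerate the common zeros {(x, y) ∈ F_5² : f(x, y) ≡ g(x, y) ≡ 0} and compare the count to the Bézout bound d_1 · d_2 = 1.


Common zeros: ∅; count = 0; Bézout bound = 1.

deg(f) = 1, deg(g) = 1, so Bézout bound = 1.
Scan x ∈ F_5. For each x, list the y ∈ F_5 with f(x, y) ≡ 0 and those with g(x, y) ≡ 0 (mod 5); the common zeros in that column are the intersection.
  x = 0: f ≡ 0 at y ∈ {2}; g ≡ 0 at y ∈ {3}; common: ∅.
  x = 1: f ≡ 0 at y ∈ {2}; g ≡ 0 at y ∈ {3}; common: ∅.
  x = 2: f ≡ 0 at y ∈ {2}; g ≡ 0 at y ∈ {3}; common: ∅.
  x = 3: f ≡ 0 at y ∈ {2}; g ≡ 0 at y ∈ {3}; common: ∅.
  x = 4: f ≡ 0 at y ∈ {2}; g ≡ 0 at y ∈ {3}; common: ∅.
Collecting: common zeros = ∅, so the count is 0.
Comparison with the Bézout bound: 0 ≤ 1 = deg(f)·deg(g), as expected for curves with no common component (the affine F_5-count falls short of the bound because intersections may lie at infinity, over extension fields, or carry multiplicity).


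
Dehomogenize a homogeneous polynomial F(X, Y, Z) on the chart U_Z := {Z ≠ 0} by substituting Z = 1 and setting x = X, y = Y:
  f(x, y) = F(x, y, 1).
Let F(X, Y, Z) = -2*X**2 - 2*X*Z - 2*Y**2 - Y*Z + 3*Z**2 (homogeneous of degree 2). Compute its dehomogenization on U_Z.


f(x, y) = -2*x**2 - 2*x - 2*y**2 - y + 3

On U_Z we set Z = 1. Each monomial c·X^i·Y^j·Z^k in F becomes c·x^i·y^j·1^k = c·x^i·y^j.
Substituting Z = 1: F(X, Y, 1) = -2*x**2 - 2*x - 2*y**2 - y + 3.
Note: deg(f) ≤ deg(F) = 2; strict inequality happens when F is divisible by Z (lost terms).


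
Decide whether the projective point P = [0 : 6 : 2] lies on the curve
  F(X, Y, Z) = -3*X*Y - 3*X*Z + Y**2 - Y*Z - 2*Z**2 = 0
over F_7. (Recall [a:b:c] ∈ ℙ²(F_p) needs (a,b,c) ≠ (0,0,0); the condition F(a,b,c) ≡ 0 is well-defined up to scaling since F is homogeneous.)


F(0,6,2) ≡ 2 (mod 7); P is NOT on the curve.

Evaluate F(0, 6, 2) term-by-term (mod 7).
  -3*X*Y ↦ -3·0·6·1 = 0
  -3*X*Z ↦ -3·0·1·2 = 0
  Y**2 ↦ 1·1·36·1 = 36
  -Y*Z ↦ -1·1·6·2 = -12
  -2*Z**2 ↦ -2·1·1·4 = -8
Sum: F(0, 6, 2) = (0) + (0) + (36) + (-12) + (-8) = 16.
Reducing mod 7: 16 ≡ 2 (mod 7).
Since F(a, b, c) ≡ 2 ≠ 0 (mod 7), P does NOT lie on the curve.


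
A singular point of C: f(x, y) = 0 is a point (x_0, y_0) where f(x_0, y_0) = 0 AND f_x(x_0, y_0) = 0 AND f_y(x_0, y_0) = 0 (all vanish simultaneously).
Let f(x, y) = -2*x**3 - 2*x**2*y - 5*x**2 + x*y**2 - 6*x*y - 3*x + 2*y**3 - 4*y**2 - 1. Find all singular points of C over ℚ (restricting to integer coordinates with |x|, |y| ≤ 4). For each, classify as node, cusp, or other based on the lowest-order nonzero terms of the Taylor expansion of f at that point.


Singular points: {(-1, 1)}; classification: node.

Compute partial derivatives:
  f_x = -6*x**2 - 4*x*y - 10*x + y**2 - 6*y - 3.
  f_y = -2*x**2 + 2*x*y - 6*x + 6*y**2 - 8*y.
Scan x_0 ∈ {−4, ..., 4}. For each x_0, f_y(x_0, y) is a polynomial in y; find its integer roots y ∈ {−4, ..., 4}, then test f_x and f at those candidates.
  x = -4: f_y(-4, y) = 6*y**2 - 16*y - 8; no integer root y with |y| ≤ 4.
  x = -3: f_y(-3, y) = 6*y**2 - 14*y; vanishes at y ∈ {0}. (-3, 0): f_x = -27 ≠ 0.
  x = -2: f_y(-2, y) = 6*y**2 - 12*y + 4; no integer root y with |y| ≤ 4.
  x = -1: f_y(-1, y) = 6*y**2 - 10*y + 4; vanishes at y ∈ {1}. (-1, 1): f_x = 0, f = 0 — SINGULAR.
  x = 0: f_y(0, y) = 6*y**2 - 8*y; vanishes at y ∈ {0}. (0, 0): f_x = -3 ≠ 0.
  x = 1: f_y(1, y) = 6*y**2 - 6*y - 8; no integer root y with |y| ≤ 4.
  x = 2: f_y(2, y) = 6*y**2 - 4*y - 20; no integer root y with |y| ≤ 4.
  x = 3: f_y(3, y) = 6*y**2 - 2*y - 36; no integer root y with |y| ≤ 4.
  x = 4: f_y(4, y) = 6*y**2 - 56; no integer root y with |y| ≤ 4.
Only singular point on the grid: (-1, 1).
Classify: substitute x = -1 + u, y = 1 + v and expand: f = -2*u**3 - 2*u**2*v - u**2 + u*v**2 + 2*v**3 + v**2.
No constant or linear terms (consistent with a singular point). Quadratic part: -u**2 + v**2. Cubic part: -2*u**3 - 2*u**2*v + u*v**2 + 2*v**3.
The quadratic part v**2 - u**2 = (v − u)(v + u) splits into two distinct linear factors, so there are two distinct tangent lines y − 1 = ±(x − -1) — this is a node (ordinary double point).
Classification: node.


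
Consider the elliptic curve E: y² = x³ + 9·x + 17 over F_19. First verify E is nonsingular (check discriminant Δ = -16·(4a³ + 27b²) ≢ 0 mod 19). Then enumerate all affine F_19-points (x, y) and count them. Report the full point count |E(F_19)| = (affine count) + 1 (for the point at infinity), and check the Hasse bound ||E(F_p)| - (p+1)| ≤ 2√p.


Affine points = {(0, 6), (0, 13), (2, 9), (2, 10), (5, 4), (5, 15), (7, 9), (7, 10), (10, 9), (10, 10), (16, 1), (16, 18), (18, 8), (18, 11)}; affine count = 14; |E(F_19)| = 15.

Discriminant check: Δ ∝ 4a³ + 27b² = 4·9³ + 27·17² = 4·729 + 27·289 ≡ 3 (mod 19). Nonzero ⇒ E is nonsingular.
For each x ∈ F_19, compute rhs = x³ + 9·x + 17 mod 19, then count y ∈ F_19 with y² ≡ rhs.
  x = 0: rhs = 17, matching y values: 6, 13 (2 points).
  x = 1: rhs = 8, matching y values: none (0 points).
  x = 2: rhs = 5, matching y values: 9, 10 (2 points).
  x = 3: rhs = 14, matching y values: none (0 points).
  x = 4: rhs = 3, matching y values: none (0 points).
  x = 5: rhs = 16, matching y values: 4, 15 (2 points).
  x = 6: rhs = 2, matching y values: none (0 points).
  x = 7: rhs = 5, matching y values: 9, 10 (2 points).
  x = 8: rhs = 12, matching y values: none (0 points).
  x = 9: rhs = 10, matching y values: none (0 points).
  x = 10: rhs = 5, matching y values: 9, 10 (2 points).
  x = 11: rhs = 3, matching y values: none (0 points).
  x = 12: rhs = 10, matching y values: none (0 points).
  x = 13: rhs = 13, matching y values: none (0 points).
  x = 14: rhs = 18, matching y values: none (0 points).
  x = 15: rhs = 12, matching y values: none (0 points).
  x = 16: rhs = 1, matching y values: 1, 18 (2 points).
  x = 17: rhs = 10, matching y values: none (0 points).
  x = 18: rhs = 7, matching y values: 8, 11 (2 points).
Total affine count: 14.
Full point count |E(F_19)| = 14 + 1 = 15.
Hasse bound: |15 − (19+1)| = |-5| = 5 ≤ 2√19 ≈ 8.7178 ✓.


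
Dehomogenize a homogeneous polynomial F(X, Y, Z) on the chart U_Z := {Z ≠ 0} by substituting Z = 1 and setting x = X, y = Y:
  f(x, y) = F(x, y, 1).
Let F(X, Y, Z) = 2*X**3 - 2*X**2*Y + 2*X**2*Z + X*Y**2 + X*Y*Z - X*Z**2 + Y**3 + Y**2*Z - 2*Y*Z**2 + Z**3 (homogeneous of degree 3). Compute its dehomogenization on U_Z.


f(x, y) = 2*x**3 - 2*x**2*y + 2*x**2 + x*y**2 + x*y - x + y**3 + y**2 - 2*y + 1

On U_Z we set Z = 1. Each monomial c·X^i·Y^j·Z^k in F becomes c·x^i·y^j·1^k = c·x^i·y^j.
Substituting Z = 1: F(X, Y, 1) = 2*x**3 - 2*x**2*y + 2*x**2 + x*y**2 + x*y - x + y**3 + y**2 - 2*y + 1.
Note: deg(f) ≤ deg(F) = 3; strict inequality happens when F is divisible by Z (lost terms).


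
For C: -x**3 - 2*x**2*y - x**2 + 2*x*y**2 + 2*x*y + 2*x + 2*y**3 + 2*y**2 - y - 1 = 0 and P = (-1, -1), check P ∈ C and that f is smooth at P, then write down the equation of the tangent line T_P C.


Tangent line at P: -3*x + y - 2 = 0.

Step 1: f(-1, -1) = 0, so P lies on C.
Step 2: partial derivatives
  f_x(x, y) = -3*x**2 - 4*x*y - 2*x + 2*y**2 + 2*y + 2, f_y(x, y) = -2*x**2 + 4*x*y + 2*x + 6*y**2 + 4*y - 1.
  f_x(P) = -3, f_y(P) = 1 (gradient nonzero, so P is smooth).
Step 3: tangent line at P: -3·(x − -1) + 1·(y − -1) = 0.
Expanding: -3*x + y - 2 = 0.


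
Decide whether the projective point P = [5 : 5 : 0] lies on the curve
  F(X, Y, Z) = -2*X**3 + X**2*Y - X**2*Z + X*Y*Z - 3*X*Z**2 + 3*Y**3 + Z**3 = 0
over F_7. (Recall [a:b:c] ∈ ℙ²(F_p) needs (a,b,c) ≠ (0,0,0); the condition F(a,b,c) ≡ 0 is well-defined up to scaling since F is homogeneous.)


F(5,5,0) ≡ 5 (mod 7); P is NOT on the curve.

Evaluate F(5, 5, 0) term-by-term (mod 7).
  -2*X**3 ↦ -2·125·1·1 = -250
  X**2*Y ↦ 1·25·5·1 = 125
  -X**2*Z ↦ -1·25·1·0 = 0
  X*Y*Z ↦ 1·5·5·0 = 0
  -3*X*Z**2 ↦ -3·5·1·0 = 0
  3*Y**3 ↦ 3·1·125·1 = 375
  Z**3 ↦ 1·1·1·0 = 0
Sum: F(5, 5, 0) = (-250) + (125) + (0) + (0) + (0) + (375) + (0) = 250.
Reducing mod 7: 250 ≡ 5 (mod 7).
Since F(a, b, c) ≡ 5 ≠ 0 (mod 7), P does NOT lie on the curve.


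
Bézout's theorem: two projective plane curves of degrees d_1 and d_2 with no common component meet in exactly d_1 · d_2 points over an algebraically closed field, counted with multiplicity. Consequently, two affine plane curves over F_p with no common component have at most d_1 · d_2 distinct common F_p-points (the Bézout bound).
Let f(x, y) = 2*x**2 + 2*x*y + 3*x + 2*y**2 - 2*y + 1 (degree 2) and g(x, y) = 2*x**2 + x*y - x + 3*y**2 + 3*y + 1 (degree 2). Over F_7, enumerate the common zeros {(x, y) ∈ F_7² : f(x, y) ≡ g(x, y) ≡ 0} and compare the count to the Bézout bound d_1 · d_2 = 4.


Common zeros: ∅; count = 0; Bézout bound = 4.

deg(f) = 2, deg(g) = 2, so Bézout bound = 4.
Scan x ∈ F_7. For each x, list the y ∈ F_7 with f(x, y) ≡ 0 and those with g(x, y) ≡ 0 (mod 7); the common zeros in that column are the intersection.
  x = 0: f ≡ 0 at y ∈ ∅; g ≡ 0 at y ∈ {1, 5}; common: ∅.
  x = 1: f ≡ 0 at y ∈ {2, 5}; g ≡ 0 at y ∈ ∅; common: ∅.
  x = 2: f ≡ 0 at y ∈ ∅; g ≡ 0 at y ∈ {0, 3}; common: ∅.
  x = 3: f ≡ 0 at y ∈ {0, 5}; g ≡ 0 at y ∈ ∅; common: ∅.
  x = 4: f ≡ 0 at y ∈ ∅; g ≡ 0 at y ∈ {3, 4}; common: ∅.
  x = 5: f ≡ 0 at y ∈ ∅; g ≡ 0 at y ∈ {4, 5}; common: ∅.
  x = 6: f ≡ 0 at y ∈ {0, 2}; g ≡ 0 at y ∈ ∅; common: ∅.
Collecting: common zeros = ∅, so the count is 0.
Comparison with the Bézout bound: 0 ≤ 4 = deg(f)·deg(g), as expected for curves with no common component (the affine F_7-count falls short of the bound because intersections may lie at infinity, over extension fields, or carry multiplicity).


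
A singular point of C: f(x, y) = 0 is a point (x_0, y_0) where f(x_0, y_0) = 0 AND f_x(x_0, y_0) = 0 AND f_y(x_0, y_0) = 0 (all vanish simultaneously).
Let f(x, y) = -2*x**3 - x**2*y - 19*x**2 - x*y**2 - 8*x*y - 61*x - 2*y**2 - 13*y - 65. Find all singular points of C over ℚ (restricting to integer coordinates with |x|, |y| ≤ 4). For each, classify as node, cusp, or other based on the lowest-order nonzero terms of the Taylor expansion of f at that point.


Singular points: {(-3, -1)}; classification: cusp.

Compute partial derivatives:
  f_x = -6*x**2 - 2*x*y - 38*x - y**2 - 8*y - 61.
  f_y = -x**2 - 2*x*y - 8*x - 4*y - 13.
Scan x_0 ∈ {−4, ..., 4}. For each x_0, f_y(x_0, y) is a polynomial in y; find its integer roots y ∈ {−4, ..., 4}, then test f_x and f at those candidates.
  x = -4: f_y(-4, y) = 4*y + 3; no integer root y with |y| ≤ 4.
  x = -3: f_y(-3, y) = 2*y + 2; vanishes at y ∈ {-1}. (-3, -1): f_x = 0, f = 0 — SINGULAR.
  x = -2: f_y(-2, y) = -1; no integer root y with |y| ≤ 4.
  x = -1: f_y(-1, y) = -2*y - 6; vanishes at y ∈ {-3}. (-1, -3): f_x = -20 ≠ 0.
  x = 0: f_y(0, y) = -4*y - 13; no integer root y with |y| ≤ 4.
  x = 1: f_y(1, y) = -6*y - 22; no integer root y with |y| ≤ 4.
  x = 2: f_y(2, y) = -8*y - 33; no integer root y with |y| ≤ 4.
  x = 3: f_y(3, y) = -10*y - 46; no integer root y with |y| ≤ 4.
  x = 4: f_y(4, y) = -12*y - 61; no integer root y with |y| ≤ 4.
Only singular point on the grid: (-3, -1).
Classify: substitute x = -3 + u, y = -1 + v and expand: f = -2*u**3 - u**2*v - u*v**2 + v**2.
No constant or linear terms (consistent with a singular point). Quadratic part: v**2. Cubic part: -2*u**3 - u**2*v - u*v**2.
The quadratic part v**2 is a perfect square, so there is a single (double) tangent line v = 0, i.e. y = -1. Restricting the cubic part to that line (v = 0) leaves -2*u**3 ≠ 0, so f is not divisible by v and the branch is v² ≈ 2*u**3 to lowest order — this is a cusp.
Classification: cusp.


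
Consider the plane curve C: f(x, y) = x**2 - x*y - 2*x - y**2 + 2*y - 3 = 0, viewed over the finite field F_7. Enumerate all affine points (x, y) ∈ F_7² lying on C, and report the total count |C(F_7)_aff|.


Affine F_7-points: {(2, 2), (2, 5), (3, 0), (3, 6), (5, 5), (5, 6), (6, 0), (6, 3)}; count = 8.

For each of the 49 pairs (x, y) ∈ F_7², evaluate f(x, y) mod 7. Record the zeros.
  x = 0: [0↦4, 1↦5, 2↦4, 3↦1, 4↦3, 5↦3, 6↦1]  zeros at y ∈ ∅
  x = 1: [0↦3, 1↦3, 2↦1, 3↦4, 4↦5, 5↦4, 6↦1]  zeros at y ∈ ∅
  x = 2: [0↦4, 1↦3, 2↦0, 3↦2, 4↦2, 5↦0, 6↦3]  zeros at y ∈ {2, 5}
  x = 3: [0↦0, 1↦5, 2↦1, 3↦2, 4↦1, 5↦5, 6↦0]  zeros at y ∈ {0, 6}
  x = 4: [0↦5, 1↦2, 2↦4, 3↦4, 4↦2, 5↦5, 6↦6]  zeros at y ∈ ∅
  x = 5: [0↦5, 1↦1, 2↦2, 3↦1, 4↦5, 5↦0, 6↦0]  zeros at y ∈ {5, 6}
  x = 6: [0↦0, 1↦2, 2↦2, 3↦0, 4↦3, 5↦4, 6↦3]  zeros at y ∈ {0, 3}
Collecting zeros: affine points = {(2, 2), (2, 5), (3, 0), (3, 6), (5, 5), (5, 6), (6, 0), (6, 3)}.
Total count |C(F_7)_aff| = 8.
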